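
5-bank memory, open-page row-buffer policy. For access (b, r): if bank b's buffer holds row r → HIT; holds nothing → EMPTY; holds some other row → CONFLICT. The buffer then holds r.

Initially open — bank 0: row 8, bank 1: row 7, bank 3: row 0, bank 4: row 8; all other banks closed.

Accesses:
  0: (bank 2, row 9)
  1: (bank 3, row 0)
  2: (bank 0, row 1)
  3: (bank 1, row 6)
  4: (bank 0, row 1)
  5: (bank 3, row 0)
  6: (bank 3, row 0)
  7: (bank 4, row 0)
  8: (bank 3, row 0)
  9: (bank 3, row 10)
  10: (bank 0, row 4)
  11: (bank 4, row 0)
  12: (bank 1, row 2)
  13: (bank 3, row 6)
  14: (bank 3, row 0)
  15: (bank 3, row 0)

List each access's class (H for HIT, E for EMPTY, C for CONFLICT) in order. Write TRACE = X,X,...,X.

TRACE = E,H,C,C,H,H,H,C,H,C,C,H,C,C,C,H

  [0] b2 r9: no row ⇒ E
  [1] b3 r0: had r0 ⇒ H
  [2] b0 r1: had r8 ⇒ C
  [3] b1 r6: had r7 ⇒ C
  [4] b0 r1: had r1 ⇒ H
  [5] b3 r0: had r0 ⇒ H
  [6] b3 r0: had r0 ⇒ H
  [7] b4 r0: had r8 ⇒ C
  [8] b3 r0: had r0 ⇒ H
  [9] b3 r10: had r0 ⇒ C
  [10] b0 r4: had r1 ⇒ C
  [11] b4 r0: had r0 ⇒ H
  [12] b1 r2: had r6 ⇒ C
  [13] b3 r6: had r10 ⇒ C
  [14] b3 r0: had r6 ⇒ C
  [15] b3 r0: had r0 ⇒ H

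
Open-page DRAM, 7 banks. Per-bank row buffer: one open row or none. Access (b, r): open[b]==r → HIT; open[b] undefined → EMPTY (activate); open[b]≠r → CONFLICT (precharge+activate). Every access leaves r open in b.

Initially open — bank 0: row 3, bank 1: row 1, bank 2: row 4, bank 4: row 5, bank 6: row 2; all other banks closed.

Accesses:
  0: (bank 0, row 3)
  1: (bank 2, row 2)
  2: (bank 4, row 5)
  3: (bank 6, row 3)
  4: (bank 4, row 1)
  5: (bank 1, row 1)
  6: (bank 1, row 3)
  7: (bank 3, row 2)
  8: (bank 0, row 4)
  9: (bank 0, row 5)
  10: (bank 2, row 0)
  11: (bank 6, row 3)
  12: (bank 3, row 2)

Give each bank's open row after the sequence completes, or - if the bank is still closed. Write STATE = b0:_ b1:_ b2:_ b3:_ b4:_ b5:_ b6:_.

0: bank 0 row 3 — prev 3 → HIT
1: bank 2 row 2 — prev 4 → CONFLICT
2: bank 4 row 5 — prev 5 → HIT
3: bank 6 row 3 — prev 2 → CONFLICT
4: bank 4 row 1 — prev 5 → CONFLICT
5: bank 1 row 1 — prev 1 → HIT
6: bank 1 row 3 — prev 1 → CONFLICT
7: bank 3 row 2 — prev None → EMPTY
8: bank 0 row 4 — prev 3 → CONFLICT
9: bank 0 row 5 — prev 4 → CONFLICT
10: bank 2 row 0 — prev 2 → CONFLICT
11: bank 6 row 3 — prev 3 → HIT
12: bank 3 row 2 — prev 2 → HIT

STATE = b0:5 b1:3 b2:0 b3:2 b4:1 b5:- b6:3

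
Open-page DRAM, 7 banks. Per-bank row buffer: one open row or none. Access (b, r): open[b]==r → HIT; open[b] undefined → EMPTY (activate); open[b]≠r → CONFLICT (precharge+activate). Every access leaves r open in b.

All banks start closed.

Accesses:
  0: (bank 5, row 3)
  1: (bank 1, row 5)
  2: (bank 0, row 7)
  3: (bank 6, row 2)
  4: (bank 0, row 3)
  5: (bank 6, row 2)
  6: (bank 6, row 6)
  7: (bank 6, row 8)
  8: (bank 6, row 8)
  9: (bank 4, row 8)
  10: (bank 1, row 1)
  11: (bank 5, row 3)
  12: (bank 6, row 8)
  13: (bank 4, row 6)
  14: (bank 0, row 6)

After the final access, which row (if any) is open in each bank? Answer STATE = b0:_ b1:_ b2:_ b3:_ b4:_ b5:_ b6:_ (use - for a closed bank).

STATE = b0:6 b1:1 b2:- b3:- b4:6 b5:3 b6:8

0: bank 5 row 3 — prev None → EMPTY
1: bank 1 row 5 — prev None → EMPTY
2: bank 0 row 7 — prev None → EMPTY
3: bank 6 row 2 — prev None → EMPTY
4: bank 0 row 3 — prev 7 → CONFLICT
5: bank 6 row 2 — prev 2 → HIT
6: bank 6 row 6 — prev 2 → CONFLICT
7: bank 6 row 8 — prev 6 → CONFLICT
8: bank 6 row 8 — prev 8 → HIT
9: bank 4 row 8 — prev None → EMPTY
10: bank 1 row 1 — prev 5 → CONFLICT
11: bank 5 row 3 — prev 3 → HIT
12: bank 6 row 8 — prev 8 → HIT
13: bank 4 row 6 — prev 8 → CONFLICT
14: bank 0 row 6 — prev 3 → CONFLICT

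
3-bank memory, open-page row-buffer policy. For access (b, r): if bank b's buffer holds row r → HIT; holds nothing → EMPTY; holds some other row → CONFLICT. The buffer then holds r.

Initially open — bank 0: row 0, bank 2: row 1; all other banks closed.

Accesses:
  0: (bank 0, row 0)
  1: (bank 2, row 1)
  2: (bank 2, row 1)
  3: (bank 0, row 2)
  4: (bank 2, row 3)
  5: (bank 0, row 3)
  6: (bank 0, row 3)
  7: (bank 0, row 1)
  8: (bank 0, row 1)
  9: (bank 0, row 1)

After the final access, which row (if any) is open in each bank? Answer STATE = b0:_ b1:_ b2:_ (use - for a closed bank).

STATE = b0:1 b1:- b2:3

step 0: bank0 0->0 [HIT]
step 1: bank2 1->1 [HIT]
step 2: bank2 1->1 [HIT]
step 3: bank0 0->2 [CONFLICT]
step 4: bank2 1->3 [CONFLICT]
step 5: bank0 2->3 [CONFLICT]
step 6: bank0 3->3 [HIT]
step 7: bank0 3->1 [CONFLICT]
step 8: bank0 1->1 [HIT]
step 9: bank0 1->1 [HIT]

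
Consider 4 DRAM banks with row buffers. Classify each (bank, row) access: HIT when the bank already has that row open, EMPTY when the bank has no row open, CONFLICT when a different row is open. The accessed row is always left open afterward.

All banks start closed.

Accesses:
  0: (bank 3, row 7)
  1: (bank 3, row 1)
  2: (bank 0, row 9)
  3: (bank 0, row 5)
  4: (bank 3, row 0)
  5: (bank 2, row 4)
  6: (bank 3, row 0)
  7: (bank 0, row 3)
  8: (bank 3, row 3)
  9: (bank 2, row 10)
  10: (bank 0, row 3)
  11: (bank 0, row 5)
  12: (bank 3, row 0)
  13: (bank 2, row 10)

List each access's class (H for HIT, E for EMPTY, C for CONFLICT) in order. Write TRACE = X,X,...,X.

TRACE = E,C,E,C,C,E,H,C,C,C,H,C,C,H

  [0] b3 r7: no row ⇒ E
  [1] b3 r1: had r7 ⇒ C
  [2] b0 r9: no row ⇒ E
  [3] b0 r5: had r9 ⇒ C
  [4] b3 r0: had r1 ⇒ C
  [5] b2 r4: no row ⇒ E
  [6] b3 r0: had r0 ⇒ H
  [7] b0 r3: had r5 ⇒ C
  [8] b3 r3: had r0 ⇒ C
  [9] b2 r10: had r4 ⇒ C
  [10] b0 r3: had r3 ⇒ H
  [11] b0 r5: had r3 ⇒ C
  [12] b3 r0: had r3 ⇒ C
  [13] b2 r10: had r10 ⇒ H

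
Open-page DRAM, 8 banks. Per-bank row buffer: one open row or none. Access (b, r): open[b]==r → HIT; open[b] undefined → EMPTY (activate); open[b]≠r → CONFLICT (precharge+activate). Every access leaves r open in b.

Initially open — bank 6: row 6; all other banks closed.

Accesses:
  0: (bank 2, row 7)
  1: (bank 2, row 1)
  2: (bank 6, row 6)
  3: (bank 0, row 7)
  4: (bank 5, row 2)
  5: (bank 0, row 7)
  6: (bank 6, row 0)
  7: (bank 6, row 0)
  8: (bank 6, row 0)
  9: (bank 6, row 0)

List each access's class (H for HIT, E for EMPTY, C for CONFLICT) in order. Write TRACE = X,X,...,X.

  [0] b2 r7: no row ⇒ E
  [1] b2 r1: had r7 ⇒ C
  [2] b6 r6: had r6 ⇒ H
  [3] b0 r7: no row ⇒ E
  [4] b5 r2: no row ⇒ E
  [5] b0 r7: had r7 ⇒ H
  [6] b6 r0: had r6 ⇒ C
  [7] b6 r0: had r0 ⇒ H
  [8] b6 r0: had r0 ⇒ H
  [9] b6 r0: had r0 ⇒ H

TRACE = E,C,H,E,E,H,C,H,H,H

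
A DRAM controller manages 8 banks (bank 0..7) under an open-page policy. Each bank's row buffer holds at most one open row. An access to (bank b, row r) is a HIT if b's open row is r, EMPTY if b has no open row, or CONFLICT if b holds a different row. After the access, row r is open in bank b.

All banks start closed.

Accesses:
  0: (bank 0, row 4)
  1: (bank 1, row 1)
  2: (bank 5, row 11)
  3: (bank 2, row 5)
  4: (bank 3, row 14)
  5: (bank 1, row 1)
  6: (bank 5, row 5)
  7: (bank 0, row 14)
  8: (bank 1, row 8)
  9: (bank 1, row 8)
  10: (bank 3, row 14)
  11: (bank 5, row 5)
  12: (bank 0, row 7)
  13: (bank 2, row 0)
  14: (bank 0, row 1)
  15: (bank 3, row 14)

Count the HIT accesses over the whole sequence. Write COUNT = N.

COUNT = 5

step 0: bank0 None->4 [EMPTY]
step 1: bank1 None->1 [EMPTY]
step 2: bank5 None->11 [EMPTY]
step 3: bank2 None->5 [EMPTY]
step 4: bank3 None->14 [EMPTY]
step 5: bank1 1->1 [HIT]
step 6: bank5 11->5 [CONFLICT]
step 7: bank0 4->14 [CONFLICT]
step 8: bank1 1->8 [CONFLICT]
step 9: bank1 8->8 [HIT]
step 10: bank3 14->14 [HIT]
step 11: bank5 5->5 [HIT]
step 12: bank0 14->7 [CONFLICT]
step 13: bank2 5->0 [CONFLICT]
step 14: bank0 7->1 [CONFLICT]
step 15: bank3 14->14 [HIT]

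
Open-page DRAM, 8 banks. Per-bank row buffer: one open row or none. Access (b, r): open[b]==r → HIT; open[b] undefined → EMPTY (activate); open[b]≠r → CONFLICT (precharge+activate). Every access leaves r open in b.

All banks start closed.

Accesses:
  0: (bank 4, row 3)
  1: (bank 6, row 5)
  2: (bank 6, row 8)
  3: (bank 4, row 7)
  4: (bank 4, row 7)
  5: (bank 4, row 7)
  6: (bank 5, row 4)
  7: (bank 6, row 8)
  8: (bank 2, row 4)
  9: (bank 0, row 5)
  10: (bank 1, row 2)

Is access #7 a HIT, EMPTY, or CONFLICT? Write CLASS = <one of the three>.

CLASS = HIT

#0 (4,3) E
#1 (6,5) E
#2 (6,8) C  (was 5)
#3 (4,7) C  (was 3)
#4 (4,7) H  (was 7)
#5 (4,7) H  (was 7)
#6 (5,4) E
#7 (6,8) H  (was 8)
#8 (2,4) E
#9 (0,5) E
#10 (1,2) E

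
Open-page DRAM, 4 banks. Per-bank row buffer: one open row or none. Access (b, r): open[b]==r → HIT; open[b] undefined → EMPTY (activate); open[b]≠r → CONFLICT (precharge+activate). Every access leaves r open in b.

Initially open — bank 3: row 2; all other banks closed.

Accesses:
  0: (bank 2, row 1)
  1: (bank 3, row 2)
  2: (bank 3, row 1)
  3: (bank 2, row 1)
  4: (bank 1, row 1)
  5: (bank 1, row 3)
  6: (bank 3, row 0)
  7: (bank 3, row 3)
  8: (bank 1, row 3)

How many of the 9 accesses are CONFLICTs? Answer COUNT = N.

step 0: bank2 None->1 [EMPTY]
step 1: bank3 2->2 [HIT]
step 2: bank3 2->1 [CONFLICT]
step 3: bank2 1->1 [HIT]
step 4: bank1 None->1 [EMPTY]
step 5: bank1 1->3 [CONFLICT]
step 6: bank3 1->0 [CONFLICT]
step 7: bank3 0->3 [CONFLICT]
step 8: bank1 3->3 [HIT]

COUNT = 4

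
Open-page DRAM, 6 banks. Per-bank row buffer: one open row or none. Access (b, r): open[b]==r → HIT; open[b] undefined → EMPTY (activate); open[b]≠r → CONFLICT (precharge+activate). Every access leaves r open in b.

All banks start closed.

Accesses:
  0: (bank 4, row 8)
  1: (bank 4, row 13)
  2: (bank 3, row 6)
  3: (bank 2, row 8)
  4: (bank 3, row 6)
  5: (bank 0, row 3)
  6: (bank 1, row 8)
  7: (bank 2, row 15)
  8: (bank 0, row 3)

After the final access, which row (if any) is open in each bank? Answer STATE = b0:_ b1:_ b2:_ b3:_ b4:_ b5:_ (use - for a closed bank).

STATE = b0:3 b1:8 b2:15 b3:6 b4:13 b5:-

#0 (4,8) E
#1 (4,13) C  (was 8)
#2 (3,6) E
#3 (2,8) E
#4 (3,6) H  (was 6)
#5 (0,3) E
#6 (1,8) E
#7 (2,15) C  (was 8)
#8 (0,3) H  (was 3)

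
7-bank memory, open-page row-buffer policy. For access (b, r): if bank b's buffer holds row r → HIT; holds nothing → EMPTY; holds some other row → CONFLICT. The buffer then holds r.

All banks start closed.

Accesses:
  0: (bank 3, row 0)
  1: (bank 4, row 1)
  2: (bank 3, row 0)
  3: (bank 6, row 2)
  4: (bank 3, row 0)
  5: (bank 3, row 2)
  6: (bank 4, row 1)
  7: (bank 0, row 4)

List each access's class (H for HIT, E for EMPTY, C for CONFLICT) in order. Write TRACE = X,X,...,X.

TRACE = E,E,H,E,H,C,H,E

#0 (3,0) E
#1 (4,1) E
#2 (3,0) H  (was 0)
#3 (6,2) E
#4 (3,0) H  (was 0)
#5 (3,2) C  (was 0)
#6 (4,1) H  (was 1)
#7 (0,4) E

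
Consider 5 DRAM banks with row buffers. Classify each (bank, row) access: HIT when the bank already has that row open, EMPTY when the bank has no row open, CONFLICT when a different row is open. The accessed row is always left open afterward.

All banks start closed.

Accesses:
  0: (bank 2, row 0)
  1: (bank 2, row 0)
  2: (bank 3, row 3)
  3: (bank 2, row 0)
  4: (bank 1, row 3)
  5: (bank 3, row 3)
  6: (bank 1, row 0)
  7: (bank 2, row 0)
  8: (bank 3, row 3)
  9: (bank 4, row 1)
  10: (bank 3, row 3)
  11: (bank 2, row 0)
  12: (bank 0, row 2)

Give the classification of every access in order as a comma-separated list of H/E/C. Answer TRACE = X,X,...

  [0] b2 r0: no row ⇒ E
  [1] b2 r0: had r0 ⇒ H
  [2] b3 r3: no row ⇒ E
  [3] b2 r0: had r0 ⇒ H
  [4] b1 r3: no row ⇒ E
  [5] b3 r3: had r3 ⇒ H
  [6] b1 r0: had r3 ⇒ C
  [7] b2 r0: had r0 ⇒ H
  [8] b3 r3: had r3 ⇒ H
  [9] b4 r1: no row ⇒ E
  [10] b3 r3: had r3 ⇒ H
  [11] b2 r0: had r0 ⇒ H
  [12] b0 r2: no row ⇒ E

TRACE = E,H,E,H,E,H,C,H,H,E,H,H,E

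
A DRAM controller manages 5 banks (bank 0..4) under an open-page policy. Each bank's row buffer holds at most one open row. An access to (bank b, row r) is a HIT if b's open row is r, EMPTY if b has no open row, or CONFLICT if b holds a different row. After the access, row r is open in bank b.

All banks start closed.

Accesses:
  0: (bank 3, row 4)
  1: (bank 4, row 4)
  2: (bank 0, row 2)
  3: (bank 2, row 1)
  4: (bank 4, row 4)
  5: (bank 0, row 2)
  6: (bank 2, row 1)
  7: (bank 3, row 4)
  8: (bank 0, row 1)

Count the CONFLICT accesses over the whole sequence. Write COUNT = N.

0: bank 3 row 4 — prev None → EMPTY
1: bank 4 row 4 — prev None → EMPTY
2: bank 0 row 2 — prev None → EMPTY
3: bank 2 row 1 — prev None → EMPTY
4: bank 4 row 4 — prev 4 → HIT
5: bank 0 row 2 — prev 2 → HIT
6: bank 2 row 1 — prev 1 → HIT
7: bank 3 row 4 — prev 4 → HIT
8: bank 0 row 1 — prev 2 → CONFLICT

COUNT = 1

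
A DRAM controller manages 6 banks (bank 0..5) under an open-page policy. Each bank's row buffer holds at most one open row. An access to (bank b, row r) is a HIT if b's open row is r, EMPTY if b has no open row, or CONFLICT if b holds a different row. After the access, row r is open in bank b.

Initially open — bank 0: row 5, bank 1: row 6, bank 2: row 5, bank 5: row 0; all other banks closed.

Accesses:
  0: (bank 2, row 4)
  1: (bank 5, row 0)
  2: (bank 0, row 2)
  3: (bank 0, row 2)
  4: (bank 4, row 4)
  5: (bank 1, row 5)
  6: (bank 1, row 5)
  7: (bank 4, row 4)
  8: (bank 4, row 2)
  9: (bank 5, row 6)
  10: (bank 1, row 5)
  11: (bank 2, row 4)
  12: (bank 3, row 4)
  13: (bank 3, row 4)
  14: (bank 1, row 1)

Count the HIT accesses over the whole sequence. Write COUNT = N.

COUNT = 7

0: bank 2 row 4 — prev 5 → CONFLICT
1: bank 5 row 0 — prev 0 → HIT
2: bank 0 row 2 — prev 5 → CONFLICT
3: bank 0 row 2 — prev 2 → HIT
4: bank 4 row 4 — prev None → EMPTY
5: bank 1 row 5 — prev 6 → CONFLICT
6: bank 1 row 5 — prev 5 → HIT
7: bank 4 row 4 — prev 4 → HIT
8: bank 4 row 2 — prev 4 → CONFLICT
9: bank 5 row 6 — prev 0 → CONFLICT
10: bank 1 row 5 — prev 5 → HIT
11: bank 2 row 4 — prev 4 → HIT
12: bank 3 row 4 — prev None → EMPTY
13: bank 3 row 4 — prev 4 → HIT
14: bank 1 row 1 — prev 5 → CONFLICT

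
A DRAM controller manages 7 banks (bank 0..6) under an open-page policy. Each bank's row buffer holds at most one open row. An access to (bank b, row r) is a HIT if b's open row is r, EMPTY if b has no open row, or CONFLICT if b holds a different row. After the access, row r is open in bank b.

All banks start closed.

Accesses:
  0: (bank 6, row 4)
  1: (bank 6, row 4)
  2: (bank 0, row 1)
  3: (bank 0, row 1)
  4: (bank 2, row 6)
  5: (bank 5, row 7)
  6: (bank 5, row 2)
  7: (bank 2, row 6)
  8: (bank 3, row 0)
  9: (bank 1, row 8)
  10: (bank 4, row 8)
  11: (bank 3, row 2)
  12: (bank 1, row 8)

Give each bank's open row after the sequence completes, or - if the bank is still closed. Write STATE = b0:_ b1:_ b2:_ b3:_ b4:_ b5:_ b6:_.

STATE = b0:1 b1:8 b2:6 b3:2 b4:8 b5:2 b6:4

#0 (6,4) E
#1 (6,4) H  (was 4)
#2 (0,1) E
#3 (0,1) H  (was 1)
#4 (2,6) E
#5 (5,7) E
#6 (5,2) C  (was 7)
#7 (2,6) H  (was 6)
#8 (3,0) E
#9 (1,8) E
#10 (4,8) E
#11 (3,2) C  (was 0)
#12 (1,8) H  (was 8)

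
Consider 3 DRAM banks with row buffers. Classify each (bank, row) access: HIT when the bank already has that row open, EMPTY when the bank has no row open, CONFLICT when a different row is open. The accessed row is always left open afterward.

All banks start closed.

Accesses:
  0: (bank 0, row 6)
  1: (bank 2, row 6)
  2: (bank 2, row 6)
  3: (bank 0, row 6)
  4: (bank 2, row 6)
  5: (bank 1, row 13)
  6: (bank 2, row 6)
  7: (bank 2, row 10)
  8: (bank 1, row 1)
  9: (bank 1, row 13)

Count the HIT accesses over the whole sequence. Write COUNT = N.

  [0] b0 r6: no row ⇒ E
  [1] b2 r6: no row ⇒ E
  [2] b2 r6: had r6 ⇒ H
  [3] b0 r6: had r6 ⇒ H
  [4] b2 r6: had r6 ⇒ H
  [5] b1 r13: no row ⇒ E
  [6] b2 r6: had r6 ⇒ H
  [7] b2 r10: had r6 ⇒ C
  [8] b1 r1: had r13 ⇒ C
  [9] b1 r13: had r1 ⇒ C

COUNT = 4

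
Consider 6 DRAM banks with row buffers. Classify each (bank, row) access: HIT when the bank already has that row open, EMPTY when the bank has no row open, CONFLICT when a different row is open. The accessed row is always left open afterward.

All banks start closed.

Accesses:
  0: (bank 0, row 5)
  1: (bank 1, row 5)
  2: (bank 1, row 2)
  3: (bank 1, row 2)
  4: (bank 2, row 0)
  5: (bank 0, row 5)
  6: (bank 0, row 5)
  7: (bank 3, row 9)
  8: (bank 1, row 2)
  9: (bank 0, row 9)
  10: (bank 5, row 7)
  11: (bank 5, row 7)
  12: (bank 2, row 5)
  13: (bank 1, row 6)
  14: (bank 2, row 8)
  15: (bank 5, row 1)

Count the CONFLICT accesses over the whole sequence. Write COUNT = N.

0: bank 0 row 5 — prev None → EMPTY
1: bank 1 row 5 — prev None → EMPTY
2: bank 1 row 2 — prev 5 → CONFLICT
3: bank 1 row 2 — prev 2 → HIT
4: bank 2 row 0 — prev None → EMPTY
5: bank 0 row 5 — prev 5 → HIT
6: bank 0 row 5 — prev 5 → HIT
7: bank 3 row 9 — prev None → EMPTY
8: bank 1 row 2 — prev 2 → HIT
9: bank 0 row 9 — prev 5 → CONFLICT
10: bank 5 row 7 — prev None → EMPTY
11: bank 5 row 7 — prev 7 → HIT
12: bank 2 row 5 — prev 0 → CONFLICT
13: bank 1 row 6 — prev 2 → CONFLICT
14: bank 2 row 8 — prev 5 → CONFLICT
15: bank 5 row 1 — prev 7 → CONFLICT

COUNT = 6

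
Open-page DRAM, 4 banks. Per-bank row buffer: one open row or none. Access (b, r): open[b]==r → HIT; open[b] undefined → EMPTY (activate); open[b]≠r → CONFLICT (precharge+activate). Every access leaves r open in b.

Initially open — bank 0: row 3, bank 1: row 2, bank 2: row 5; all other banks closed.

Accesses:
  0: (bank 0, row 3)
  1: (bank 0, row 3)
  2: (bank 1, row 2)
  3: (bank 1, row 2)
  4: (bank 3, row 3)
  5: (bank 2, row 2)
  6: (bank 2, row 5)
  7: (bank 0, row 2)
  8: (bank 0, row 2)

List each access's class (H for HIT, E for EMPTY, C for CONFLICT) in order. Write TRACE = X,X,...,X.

0: bank 0 row 3 — prev 3 → HIT
1: bank 0 row 3 — prev 3 → HIT
2: bank 1 row 2 — prev 2 → HIT
3: bank 1 row 2 — prev 2 → HIT
4: bank 3 row 3 — prev None → EMPTY
5: bank 2 row 2 — prev 5 → CONFLICT
6: bank 2 row 5 — prev 2 → CONFLICT
7: bank 0 row 2 — prev 3 → CONFLICT
8: bank 0 row 2 — prev 2 → HIT

TRACE = H,H,H,H,E,C,C,C,H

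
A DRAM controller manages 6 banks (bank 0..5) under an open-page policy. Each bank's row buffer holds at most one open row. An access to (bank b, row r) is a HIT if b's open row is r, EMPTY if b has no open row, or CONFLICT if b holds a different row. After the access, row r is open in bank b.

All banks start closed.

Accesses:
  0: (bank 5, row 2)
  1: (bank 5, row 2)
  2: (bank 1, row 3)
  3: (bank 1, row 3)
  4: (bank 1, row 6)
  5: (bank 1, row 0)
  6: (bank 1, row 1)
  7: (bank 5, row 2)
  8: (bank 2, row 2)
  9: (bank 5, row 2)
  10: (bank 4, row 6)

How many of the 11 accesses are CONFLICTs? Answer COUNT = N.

  [0] b5 r2: no row ⇒ E
  [1] b5 r2: had r2 ⇒ H
  [2] b1 r3: no row ⇒ E
  [3] b1 r3: had r3 ⇒ H
  [4] b1 r6: had r3 ⇒ C
  [5] b1 r0: had r6 ⇒ C
  [6] b1 r1: had r0 ⇒ C
  [7] b5 r2: had r2 ⇒ H
  [8] b2 r2: no row ⇒ E
  [9] b5 r2: had r2 ⇒ H
  [10] b4 r6: no row ⇒ E

COUNT = 3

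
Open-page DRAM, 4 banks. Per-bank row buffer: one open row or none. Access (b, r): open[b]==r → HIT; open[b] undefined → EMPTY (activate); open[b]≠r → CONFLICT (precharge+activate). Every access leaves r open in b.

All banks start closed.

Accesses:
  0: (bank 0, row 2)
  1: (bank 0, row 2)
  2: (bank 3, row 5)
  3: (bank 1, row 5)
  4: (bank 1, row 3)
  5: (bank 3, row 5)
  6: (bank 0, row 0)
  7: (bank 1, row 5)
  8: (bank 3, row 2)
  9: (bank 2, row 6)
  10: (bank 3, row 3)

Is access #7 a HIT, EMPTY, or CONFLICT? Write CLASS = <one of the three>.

CLASS = CONFLICT

#0 (0,2) E
#1 (0,2) H  (was 2)
#2 (3,5) E
#3 (1,5) E
#4 (1,3) C  (was 5)
#5 (3,5) H  (was 5)
#6 (0,0) C  (was 2)
#7 (1,5) C  (was 3)
#8 (3,2) C  (was 5)
#9 (2,6) E
#10 (3,3) C  (was 2)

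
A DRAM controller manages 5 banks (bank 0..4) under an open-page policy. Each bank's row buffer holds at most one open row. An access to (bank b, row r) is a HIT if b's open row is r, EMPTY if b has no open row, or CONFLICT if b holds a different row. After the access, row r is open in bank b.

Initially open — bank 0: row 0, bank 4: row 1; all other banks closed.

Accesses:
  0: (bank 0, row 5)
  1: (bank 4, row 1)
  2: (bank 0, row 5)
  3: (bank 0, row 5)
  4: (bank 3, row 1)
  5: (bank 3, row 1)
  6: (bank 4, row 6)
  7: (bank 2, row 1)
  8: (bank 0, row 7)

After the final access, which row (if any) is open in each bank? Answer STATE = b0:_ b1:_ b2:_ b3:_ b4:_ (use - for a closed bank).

STATE = b0:7 b1:- b2:1 b3:1 b4:6

0: bank 0 row 5 — prev 0 → CONFLICT
1: bank 4 row 1 — prev 1 → HIT
2: bank 0 row 5 — prev 5 → HIT
3: bank 0 row 5 — prev 5 → HIT
4: bank 3 row 1 — prev None → EMPTY
5: bank 3 row 1 — prev 1 → HIT
6: bank 4 row 6 — prev 1 → CONFLICT
7: bank 2 row 1 — prev None → EMPTY
8: bank 0 row 7 — prev 5 → CONFLICT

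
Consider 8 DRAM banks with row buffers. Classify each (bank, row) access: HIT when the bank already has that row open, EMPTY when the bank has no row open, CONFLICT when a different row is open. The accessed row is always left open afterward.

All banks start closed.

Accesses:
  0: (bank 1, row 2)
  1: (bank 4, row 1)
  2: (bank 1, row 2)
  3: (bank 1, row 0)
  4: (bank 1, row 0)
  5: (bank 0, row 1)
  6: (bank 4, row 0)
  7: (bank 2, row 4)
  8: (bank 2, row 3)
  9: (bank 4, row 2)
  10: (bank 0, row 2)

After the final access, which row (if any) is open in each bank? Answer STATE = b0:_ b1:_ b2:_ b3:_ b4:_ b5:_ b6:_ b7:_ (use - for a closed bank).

  [0] b1 r2: no row ⇒ E
  [1] b4 r1: no row ⇒ E
  [2] b1 r2: had r2 ⇒ H
  [3] b1 r0: had r2 ⇒ C
  [4] b1 r0: had r0 ⇒ H
  [5] b0 r1: no row ⇒ E
  [6] b4 r0: had r1 ⇒ C
  [7] b2 r4: no row ⇒ E
  [8] b2 r3: had r4 ⇒ C
  [9] b4 r2: had r0 ⇒ C
  [10] b0 r2: had r1 ⇒ C

STATE = b0:2 b1:0 b2:3 b3:- b4:2 b5:- b6:- b7:-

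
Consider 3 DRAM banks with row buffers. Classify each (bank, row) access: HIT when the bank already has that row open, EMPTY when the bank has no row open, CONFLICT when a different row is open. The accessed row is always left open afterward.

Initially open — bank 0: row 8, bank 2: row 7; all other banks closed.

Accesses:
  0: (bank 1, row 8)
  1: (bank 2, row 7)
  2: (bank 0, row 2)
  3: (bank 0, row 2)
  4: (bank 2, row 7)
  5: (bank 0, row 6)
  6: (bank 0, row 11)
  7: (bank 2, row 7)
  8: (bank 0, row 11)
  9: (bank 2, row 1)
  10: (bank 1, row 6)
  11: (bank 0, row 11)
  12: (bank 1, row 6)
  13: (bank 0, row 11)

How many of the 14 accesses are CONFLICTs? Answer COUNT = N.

COUNT = 5

step 0: bank1 None->8 [EMPTY]
step 1: bank2 7->7 [HIT]
step 2: bank0 8->2 [CONFLICT]
step 3: bank0 2->2 [HIT]
step 4: bank2 7->7 [HIT]
step 5: bank0 2->6 [CONFLICT]
step 6: bank0 6->11 [CONFLICT]
step 7: bank2 7->7 [HIT]
step 8: bank0 11->11 [HIT]
step 9: bank2 7->1 [CONFLICT]
step 10: bank1 8->6 [CONFLICT]
step 11: bank0 11->11 [HIT]
step 12: bank1 6->6 [HIT]
step 13: bank0 11->11 [HIT]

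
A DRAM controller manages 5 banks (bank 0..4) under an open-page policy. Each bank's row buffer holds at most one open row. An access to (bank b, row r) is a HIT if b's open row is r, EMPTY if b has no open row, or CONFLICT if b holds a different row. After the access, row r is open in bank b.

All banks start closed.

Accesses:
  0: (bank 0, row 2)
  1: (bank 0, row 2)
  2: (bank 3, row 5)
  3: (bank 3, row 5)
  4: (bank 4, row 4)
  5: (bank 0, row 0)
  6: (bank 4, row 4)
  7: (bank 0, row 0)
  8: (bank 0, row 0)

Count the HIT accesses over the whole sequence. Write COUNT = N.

step 0: bank0 None->2 [EMPTY]
step 1: bank0 2->2 [HIT]
step 2: bank3 None->5 [EMPTY]
step 3: bank3 5->5 [HIT]
step 4: bank4 None->4 [EMPTY]
step 5: bank0 2->0 [CONFLICT]
step 6: bank4 4->4 [HIT]
step 7: bank0 0->0 [HIT]
step 8: bank0 0->0 [HIT]

COUNT = 5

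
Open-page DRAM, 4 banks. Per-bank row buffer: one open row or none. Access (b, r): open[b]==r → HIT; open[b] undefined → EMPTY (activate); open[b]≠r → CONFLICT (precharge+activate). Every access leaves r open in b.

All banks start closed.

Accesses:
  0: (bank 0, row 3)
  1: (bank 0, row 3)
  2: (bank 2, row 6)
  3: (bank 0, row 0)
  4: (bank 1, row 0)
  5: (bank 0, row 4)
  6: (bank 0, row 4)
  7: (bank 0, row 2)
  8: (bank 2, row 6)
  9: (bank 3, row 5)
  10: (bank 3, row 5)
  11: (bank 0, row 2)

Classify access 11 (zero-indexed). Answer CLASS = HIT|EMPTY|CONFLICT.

CLASS = HIT

0: bank 0 row 3 — prev None → EMPTY
1: bank 0 row 3 — prev 3 → HIT
2: bank 2 row 6 — prev None → EMPTY
3: bank 0 row 0 — prev 3 → CONFLICT
4: bank 1 row 0 — prev None → EMPTY
5: bank 0 row 4 — prev 0 → CONFLICT
6: bank 0 row 4 — prev 4 → HIT
7: bank 0 row 2 — prev 4 → CONFLICT
8: bank 2 row 6 — prev 6 → HIT
9: bank 3 row 5 — prev None → EMPTY
10: bank 3 row 5 — prev 5 → HIT
11: bank 0 row 2 — prev 2 → HIT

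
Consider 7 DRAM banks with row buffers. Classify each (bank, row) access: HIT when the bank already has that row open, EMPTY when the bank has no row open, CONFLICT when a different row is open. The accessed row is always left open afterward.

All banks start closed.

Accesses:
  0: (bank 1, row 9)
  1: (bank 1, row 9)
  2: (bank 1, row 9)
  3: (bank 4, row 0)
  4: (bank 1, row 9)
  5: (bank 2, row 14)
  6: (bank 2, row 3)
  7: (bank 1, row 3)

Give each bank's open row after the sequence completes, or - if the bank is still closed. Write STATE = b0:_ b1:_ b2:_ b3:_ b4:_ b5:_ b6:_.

0: bank 1 row 9 — prev None → EMPTY
1: bank 1 row 9 — prev 9 → HIT
2: bank 1 row 9 — prev 9 → HIT
3: bank 4 row 0 — prev None → EMPTY
4: bank 1 row 9 — prev 9 → HIT
5: bank 2 row 14 — prev None → EMPTY
6: bank 2 row 3 — prev 14 → CONFLICT
7: bank 1 row 3 — prev 9 → CONFLICT

STATE = b0:- b1:3 b2:3 b3:- b4:0 b5:- b6:-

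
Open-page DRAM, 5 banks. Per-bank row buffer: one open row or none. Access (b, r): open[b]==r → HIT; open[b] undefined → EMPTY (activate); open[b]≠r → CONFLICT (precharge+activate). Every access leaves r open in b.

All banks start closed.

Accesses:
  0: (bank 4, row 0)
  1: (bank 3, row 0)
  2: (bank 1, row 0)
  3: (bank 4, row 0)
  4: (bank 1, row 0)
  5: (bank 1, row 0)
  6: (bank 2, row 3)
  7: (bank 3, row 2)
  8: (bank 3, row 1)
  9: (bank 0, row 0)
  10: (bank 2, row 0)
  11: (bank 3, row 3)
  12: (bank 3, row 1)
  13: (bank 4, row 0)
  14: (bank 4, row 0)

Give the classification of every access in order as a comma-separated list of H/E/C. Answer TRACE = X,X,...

TRACE = E,E,E,H,H,H,E,C,C,E,C,C,C,H,H

step 0: bank4 None->0 [EMPTY]
step 1: bank3 None->0 [EMPTY]
step 2: bank1 None->0 [EMPTY]
step 3: bank4 0->0 [HIT]
step 4: bank1 0->0 [HIT]
step 5: bank1 0->0 [HIT]
step 6: bank2 None->3 [EMPTY]
step 7: bank3 0->2 [CONFLICT]
step 8: bank3 2->1 [CONFLICT]
step 9: bank0 None->0 [EMPTY]
step 10: bank2 3->0 [CONFLICT]
step 11: bank3 1->3 [CONFLICT]
step 12: bank3 3->1 [CONFLICT]
step 13: bank4 0->0 [HIT]
step 14: bank4 0->0 [HIT]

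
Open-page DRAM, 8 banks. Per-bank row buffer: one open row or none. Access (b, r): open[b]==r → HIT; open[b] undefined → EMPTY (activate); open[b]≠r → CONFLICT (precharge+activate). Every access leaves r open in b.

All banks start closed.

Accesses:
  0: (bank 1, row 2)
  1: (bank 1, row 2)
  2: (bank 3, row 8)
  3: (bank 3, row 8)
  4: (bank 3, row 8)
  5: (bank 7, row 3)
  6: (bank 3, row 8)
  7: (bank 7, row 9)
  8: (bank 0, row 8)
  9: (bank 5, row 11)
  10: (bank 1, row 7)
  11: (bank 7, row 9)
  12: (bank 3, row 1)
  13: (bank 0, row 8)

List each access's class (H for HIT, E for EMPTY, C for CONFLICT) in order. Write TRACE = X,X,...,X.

  [0] b1 r2: no row ⇒ E
  [1] b1 r2: had r2 ⇒ H
  [2] b3 r8: no row ⇒ E
  [3] b3 r8: had r8 ⇒ H
  [4] b3 r8: had r8 ⇒ H
  [5] b7 r3: no row ⇒ E
  [6] b3 r8: had r8 ⇒ H
  [7] b7 r9: had r3 ⇒ C
  [8] b0 r8: no row ⇒ E
  [9] b5 r11: no row ⇒ E
  [10] b1 r7: had r2 ⇒ C
  [11] b7 r9: had r9 ⇒ H
  [12] b3 r1: had r8 ⇒ C
  [13] b0 r8: had r8 ⇒ H

TRACE = E,H,E,H,H,E,H,C,E,E,C,H,C,H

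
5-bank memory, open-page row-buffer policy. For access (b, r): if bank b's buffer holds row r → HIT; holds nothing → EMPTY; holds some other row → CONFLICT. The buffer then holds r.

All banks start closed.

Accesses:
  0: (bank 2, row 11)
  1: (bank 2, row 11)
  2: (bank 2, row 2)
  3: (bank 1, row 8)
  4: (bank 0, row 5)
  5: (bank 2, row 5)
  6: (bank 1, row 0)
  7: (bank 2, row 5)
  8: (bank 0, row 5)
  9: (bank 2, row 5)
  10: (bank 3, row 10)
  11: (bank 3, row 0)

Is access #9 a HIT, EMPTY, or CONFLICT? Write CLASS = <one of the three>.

  [0] b2 r11: no row ⇒ E
  [1] b2 r11: had r11 ⇒ H
  [2] b2 r2: had r11 ⇒ C
  [3] b1 r8: no row ⇒ E
  [4] b0 r5: no row ⇒ E
  [5] b2 r5: had r2 ⇒ C
  [6] b1 r0: had r8 ⇒ C
  [7] b2 r5: had r5 ⇒ H
  [8] b0 r5: had r5 ⇒ H
  [9] b2 r5: had r5 ⇒ H
  [10] b3 r10: no row ⇒ E
  [11] b3 r0: had r10 ⇒ C

CLASS = HIT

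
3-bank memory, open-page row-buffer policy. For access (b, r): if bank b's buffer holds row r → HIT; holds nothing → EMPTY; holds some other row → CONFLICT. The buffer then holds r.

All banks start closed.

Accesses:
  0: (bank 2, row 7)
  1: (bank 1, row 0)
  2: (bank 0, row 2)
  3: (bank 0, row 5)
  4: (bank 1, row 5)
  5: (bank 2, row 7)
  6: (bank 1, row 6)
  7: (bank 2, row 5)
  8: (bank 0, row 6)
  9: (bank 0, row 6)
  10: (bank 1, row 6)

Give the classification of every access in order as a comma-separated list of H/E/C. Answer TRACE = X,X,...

step 0: bank2 None->7 [EMPTY]
step 1: bank1 None->0 [EMPTY]
step 2: bank0 None->2 [EMPTY]
step 3: bank0 2->5 [CONFLICT]
step 4: bank1 0->5 [CONFLICT]
step 5: bank2 7->7 [HIT]
step 6: bank1 5->6 [CONFLICT]
step 7: bank2 7->5 [CONFLICT]
step 8: bank0 5->6 [CONFLICT]
step 9: bank0 6->6 [HIT]
step 10: bank1 6->6 [HIT]

TRACE = E,E,E,C,C,H,C,C,C,H,H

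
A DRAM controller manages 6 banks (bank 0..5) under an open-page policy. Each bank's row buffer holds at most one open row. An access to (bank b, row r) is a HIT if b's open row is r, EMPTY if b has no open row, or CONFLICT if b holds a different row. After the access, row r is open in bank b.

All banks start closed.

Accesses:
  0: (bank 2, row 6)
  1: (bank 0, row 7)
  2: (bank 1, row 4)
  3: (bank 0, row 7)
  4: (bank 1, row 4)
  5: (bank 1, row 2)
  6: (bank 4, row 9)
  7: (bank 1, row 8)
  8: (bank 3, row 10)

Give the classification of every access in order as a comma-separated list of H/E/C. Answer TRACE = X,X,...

  [0] b2 r6: no row ⇒ E
  [1] b0 r7: no row ⇒ E
  [2] b1 r4: no row ⇒ E
  [3] b0 r7: had r7 ⇒ H
  [4] b1 r4: had r4 ⇒ H
  [5] b1 r2: had r4 ⇒ C
  [6] b4 r9: no row ⇒ E
  [7] b1 r8: had r2 ⇒ C
  [8] b3 r10: no row ⇒ E

TRACE = E,E,E,H,H,C,E,C,E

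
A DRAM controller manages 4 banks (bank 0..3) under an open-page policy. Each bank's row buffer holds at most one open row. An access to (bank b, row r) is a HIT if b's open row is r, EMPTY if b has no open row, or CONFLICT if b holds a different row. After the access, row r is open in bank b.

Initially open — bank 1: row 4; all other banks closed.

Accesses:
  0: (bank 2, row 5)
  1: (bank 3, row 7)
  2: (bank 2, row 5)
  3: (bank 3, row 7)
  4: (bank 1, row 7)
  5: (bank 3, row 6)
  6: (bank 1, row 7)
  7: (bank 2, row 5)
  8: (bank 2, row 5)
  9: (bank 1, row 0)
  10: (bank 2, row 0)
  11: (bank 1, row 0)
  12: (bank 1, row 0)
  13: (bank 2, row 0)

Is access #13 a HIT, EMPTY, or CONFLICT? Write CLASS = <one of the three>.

  [0] b2 r5: no row ⇒ E
  [1] b3 r7: no row ⇒ E
  [2] b2 r5: had r5 ⇒ H
  [3] b3 r7: had r7 ⇒ H
  [4] b1 r7: had r4 ⇒ C
  [5] b3 r6: had r7 ⇒ C
  [6] b1 r7: had r7 ⇒ H
  [7] b2 r5: had r5 ⇒ H
  [8] b2 r5: had r5 ⇒ H
  [9] b1 r0: had r7 ⇒ C
  [10] b2 r0: had r5 ⇒ C
  [11] b1 r0: had r0 ⇒ H
  [12] b1 r0: had r0 ⇒ H
  [13] b2 r0: had r0 ⇒ H

CLASS = HIT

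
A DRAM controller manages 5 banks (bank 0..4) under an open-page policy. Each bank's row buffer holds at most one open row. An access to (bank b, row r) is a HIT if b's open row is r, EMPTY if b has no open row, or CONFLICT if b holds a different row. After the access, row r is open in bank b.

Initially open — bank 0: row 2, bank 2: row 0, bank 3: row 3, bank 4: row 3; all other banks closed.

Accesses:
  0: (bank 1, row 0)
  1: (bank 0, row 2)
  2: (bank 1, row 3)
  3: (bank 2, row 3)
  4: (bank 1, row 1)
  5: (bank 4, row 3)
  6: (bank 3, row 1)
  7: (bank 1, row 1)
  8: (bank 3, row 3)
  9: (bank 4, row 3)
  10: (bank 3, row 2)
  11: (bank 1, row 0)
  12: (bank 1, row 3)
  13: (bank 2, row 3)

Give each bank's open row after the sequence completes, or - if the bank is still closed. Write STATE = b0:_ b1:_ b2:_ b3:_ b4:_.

STATE = b0:2 b1:3 b2:3 b3:2 b4:3

step 0: bank1 None->0 [EMPTY]
step 1: bank0 2->2 [HIT]
step 2: bank1 0->3 [CONFLICT]
step 3: bank2 0->3 [CONFLICT]
step 4: bank1 3->1 [CONFLICT]
step 5: bank4 3->3 [HIT]
step 6: bank3 3->1 [CONFLICT]
step 7: bank1 1->1 [HIT]
step 8: bank3 1->3 [CONFLICT]
step 9: bank4 3->3 [HIT]
step 10: bank3 3->2 [CONFLICT]
step 11: bank1 1->0 [CONFLICT]
step 12: bank1 0->3 [CONFLICT]
step 13: bank2 3->3 [HIT]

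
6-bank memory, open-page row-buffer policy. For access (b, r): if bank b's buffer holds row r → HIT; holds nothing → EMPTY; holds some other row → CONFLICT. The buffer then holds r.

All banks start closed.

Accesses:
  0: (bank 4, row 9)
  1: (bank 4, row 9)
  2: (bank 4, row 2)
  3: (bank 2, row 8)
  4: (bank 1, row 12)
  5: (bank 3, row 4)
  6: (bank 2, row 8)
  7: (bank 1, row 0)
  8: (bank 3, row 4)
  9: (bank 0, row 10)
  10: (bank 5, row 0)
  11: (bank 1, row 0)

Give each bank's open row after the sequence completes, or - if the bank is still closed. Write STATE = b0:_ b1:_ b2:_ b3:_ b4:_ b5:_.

STATE = b0:10 b1:0 b2:8 b3:4 b4:2 b5:0

0: bank 4 row 9 — prev None → EMPTY
1: bank 4 row 9 — prev 9 → HIT
2: bank 4 row 2 — prev 9 → CONFLICT
3: bank 2 row 8 — prev None → EMPTY
4: bank 1 row 12 — prev None → EMPTY
5: bank 3 row 4 — prev None → EMPTY
6: bank 2 row 8 — prev 8 → HIT
7: bank 1 row 0 — prev 12 → CONFLICT
8: bank 3 row 4 — prev 4 → HIT
9: bank 0 row 10 — prev None → EMPTY
10: bank 5 row 0 — prev None → EMPTY
11: bank 1 row 0 — prev 0 → HIT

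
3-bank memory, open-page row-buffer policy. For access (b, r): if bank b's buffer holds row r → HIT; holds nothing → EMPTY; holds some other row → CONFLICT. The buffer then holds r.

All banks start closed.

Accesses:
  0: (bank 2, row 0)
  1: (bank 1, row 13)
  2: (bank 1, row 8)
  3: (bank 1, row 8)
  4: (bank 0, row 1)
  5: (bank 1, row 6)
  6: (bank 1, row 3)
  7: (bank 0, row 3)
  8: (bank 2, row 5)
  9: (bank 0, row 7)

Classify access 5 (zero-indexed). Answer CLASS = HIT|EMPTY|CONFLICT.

CLASS = CONFLICT

#0 (2,0) E
#1 (1,13) E
#2 (1,8) C  (was 13)
#3 (1,8) H  (was 8)
#4 (0,1) E
#5 (1,6) C  (was 8)
#6 (1,3) C  (was 6)
#7 (0,3) C  (was 1)
#8 (2,5) C  (was 0)
#9 (0,7) C  (was 3)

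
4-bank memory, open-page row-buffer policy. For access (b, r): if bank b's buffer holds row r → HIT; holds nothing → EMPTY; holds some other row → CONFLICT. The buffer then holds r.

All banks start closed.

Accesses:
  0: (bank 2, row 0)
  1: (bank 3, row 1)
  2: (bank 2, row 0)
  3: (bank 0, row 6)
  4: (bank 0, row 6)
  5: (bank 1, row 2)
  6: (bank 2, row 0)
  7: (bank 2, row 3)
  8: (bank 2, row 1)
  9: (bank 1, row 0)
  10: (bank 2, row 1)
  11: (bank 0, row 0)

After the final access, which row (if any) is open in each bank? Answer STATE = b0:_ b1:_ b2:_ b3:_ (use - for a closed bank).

0: bank 2 row 0 — prev None → EMPTY
1: bank 3 row 1 — prev None → EMPTY
2: bank 2 row 0 — prev 0 → HIT
3: bank 0 row 6 — prev None → EMPTY
4: bank 0 row 6 — prev 6 → HIT
5: bank 1 row 2 — prev None → EMPTY
6: bank 2 row 0 — prev 0 → HIT
7: bank 2 row 3 — prev 0 → CONFLICT
8: bank 2 row 1 — prev 3 → CONFLICT
9: bank 1 row 0 — prev 2 → CONFLICT
10: bank 2 row 1 — prev 1 → HIT
11: bank 0 row 0 — prev 6 → CONFLICT

STATE = b0:0 b1:0 b2:1 b3:1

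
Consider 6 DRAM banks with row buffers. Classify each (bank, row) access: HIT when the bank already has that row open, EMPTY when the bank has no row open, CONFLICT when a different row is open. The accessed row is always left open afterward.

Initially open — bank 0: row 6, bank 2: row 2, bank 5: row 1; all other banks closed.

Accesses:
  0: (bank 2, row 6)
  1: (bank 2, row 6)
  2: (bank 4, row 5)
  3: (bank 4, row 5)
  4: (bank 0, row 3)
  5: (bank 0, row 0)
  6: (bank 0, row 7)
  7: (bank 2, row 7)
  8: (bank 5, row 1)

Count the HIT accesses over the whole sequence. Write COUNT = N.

COUNT = 3

  [0] b2 r6: had r2 ⇒ C
  [1] b2 r6: had r6 ⇒ H
  [2] b4 r5: no row ⇒ E
  [3] b4 r5: had r5 ⇒ H
  [4] b0 r3: had r6 ⇒ C
  [5] b0 r0: had r3 ⇒ C
  [6] b0 r7: had r0 ⇒ C
  [7] b2 r7: had r6 ⇒ C
  [8] b5 r1: had r1 ⇒ H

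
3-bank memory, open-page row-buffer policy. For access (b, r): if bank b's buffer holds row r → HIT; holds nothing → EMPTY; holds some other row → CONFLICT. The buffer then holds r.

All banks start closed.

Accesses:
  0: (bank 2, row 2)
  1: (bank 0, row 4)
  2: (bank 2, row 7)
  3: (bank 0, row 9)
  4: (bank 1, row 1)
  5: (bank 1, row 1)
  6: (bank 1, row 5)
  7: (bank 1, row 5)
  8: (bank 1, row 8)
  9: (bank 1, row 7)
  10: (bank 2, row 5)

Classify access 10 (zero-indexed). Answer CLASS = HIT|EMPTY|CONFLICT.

CLASS = CONFLICT

  [0] b2 r2: no row ⇒ E
  [1] b0 r4: no row ⇒ E
  [2] b2 r7: had r2 ⇒ C
  [3] b0 r9: had r4 ⇒ C
  [4] b1 r1: no row ⇒ E
  [5] b1 r1: had r1 ⇒ H
  [6] b1 r5: had r1 ⇒ C
  [7] b1 r5: had r5 ⇒ H
  [8] b1 r8: had r5 ⇒ C
  [9] b1 r7: had r8 ⇒ C
  [10] b2 r5: had r7 ⇒ C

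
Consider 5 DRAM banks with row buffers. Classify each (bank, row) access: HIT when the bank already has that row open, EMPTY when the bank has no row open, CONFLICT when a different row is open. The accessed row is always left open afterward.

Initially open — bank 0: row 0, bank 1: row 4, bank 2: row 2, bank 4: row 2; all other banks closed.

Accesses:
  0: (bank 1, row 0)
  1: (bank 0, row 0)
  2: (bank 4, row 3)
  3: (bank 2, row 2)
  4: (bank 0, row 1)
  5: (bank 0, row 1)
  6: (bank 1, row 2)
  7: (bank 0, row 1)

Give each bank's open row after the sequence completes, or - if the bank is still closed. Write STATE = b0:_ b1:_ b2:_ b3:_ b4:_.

STATE = b0:1 b1:2 b2:2 b3:- b4:3

#0 (1,0) C  (was 4)
#1 (0,0) H  (was 0)
#2 (4,3) C  (was 2)
#3 (2,2) H  (was 2)
#4 (0,1) C  (was 0)
#5 (0,1) H  (was 1)
#6 (1,2) C  (was 0)
#7 (0,1) H  (was 1)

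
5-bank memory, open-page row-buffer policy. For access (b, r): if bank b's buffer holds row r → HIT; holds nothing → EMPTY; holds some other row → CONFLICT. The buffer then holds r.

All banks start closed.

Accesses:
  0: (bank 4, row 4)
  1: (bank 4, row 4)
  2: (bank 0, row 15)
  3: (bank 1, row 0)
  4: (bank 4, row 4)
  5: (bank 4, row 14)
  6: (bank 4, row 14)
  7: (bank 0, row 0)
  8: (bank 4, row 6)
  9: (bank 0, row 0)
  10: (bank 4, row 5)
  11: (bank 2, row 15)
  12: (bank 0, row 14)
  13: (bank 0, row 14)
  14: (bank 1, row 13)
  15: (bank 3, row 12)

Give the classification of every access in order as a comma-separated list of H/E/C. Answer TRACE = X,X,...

#0 (4,4) E
#1 (4,4) H  (was 4)
#2 (0,15) E
#3 (1,0) E
#4 (4,4) H  (was 4)
#5 (4,14) C  (was 4)
#6 (4,14) H  (was 14)
#7 (0,0) C  (was 15)
#8 (4,6) C  (was 14)
#9 (0,0) H  (was 0)
#10 (4,5) C  (was 6)
#11 (2,15) E
#12 (0,14) C  (was 0)
#13 (0,14) H  (was 14)
#14 (1,13) C  (was 0)
#15 (3,12) E

TRACE = E,H,E,E,H,C,H,C,C,H,C,E,C,H,C,E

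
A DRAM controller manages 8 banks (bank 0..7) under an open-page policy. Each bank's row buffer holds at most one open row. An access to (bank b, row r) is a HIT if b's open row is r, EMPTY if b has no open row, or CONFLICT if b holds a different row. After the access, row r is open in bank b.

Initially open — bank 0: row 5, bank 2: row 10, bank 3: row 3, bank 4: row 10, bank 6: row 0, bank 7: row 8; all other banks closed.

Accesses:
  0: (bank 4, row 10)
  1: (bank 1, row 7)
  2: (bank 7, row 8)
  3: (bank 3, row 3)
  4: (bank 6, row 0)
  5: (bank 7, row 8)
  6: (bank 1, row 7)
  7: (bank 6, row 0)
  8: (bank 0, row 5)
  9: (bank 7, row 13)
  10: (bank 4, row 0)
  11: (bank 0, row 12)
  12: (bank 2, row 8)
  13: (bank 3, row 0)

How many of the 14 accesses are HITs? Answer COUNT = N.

#0 (4,10) H  (was 10)
#1 (1,7) E
#2 (7,8) H  (was 8)
#3 (3,3) H  (was 3)
#4 (6,0) H  (was 0)
#5 (7,8) H  (was 8)
#6 (1,7) H  (was 7)
#7 (6,0) H  (was 0)
#8 (0,5) H  (was 5)
#9 (7,13) C  (was 8)
#10 (4,0) C  (was 10)
#11 (0,12) C  (was 5)
#12 (2,8) C  (was 10)
#13 (3,0) C  (was 3)

COUNT = 8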